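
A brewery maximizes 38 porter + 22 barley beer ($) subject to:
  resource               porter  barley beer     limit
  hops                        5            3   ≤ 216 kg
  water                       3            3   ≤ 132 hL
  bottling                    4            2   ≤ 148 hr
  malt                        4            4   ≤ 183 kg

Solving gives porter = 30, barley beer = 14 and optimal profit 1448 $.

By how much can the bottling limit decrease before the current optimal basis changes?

60

Binding constraints: water, bottling. The basis is B = [[3,3],[4,2]] with det -6.
Per unit decrease in bottling, x* moves by d = (-0.5, 0.5).
The basis stays optimal until porter reaches 0; allowable decrease = 60 hr.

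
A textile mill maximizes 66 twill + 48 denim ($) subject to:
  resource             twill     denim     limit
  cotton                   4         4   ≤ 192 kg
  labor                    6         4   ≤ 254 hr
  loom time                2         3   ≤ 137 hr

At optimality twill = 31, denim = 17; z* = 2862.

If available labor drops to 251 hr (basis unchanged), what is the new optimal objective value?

Binding: cotton and labor. Non-binding: loom time (24 unused).
By complementary slackness, y = 0 for the non-binding constraint.
From A_Bᵀ y = c: 4·y_cotton + 6·y_labor = 66; 4·y_cotton + 4·y_labor = 48.
→ y_cotton = 3 and y_labor = 9.
Δz = y_labor·Δb = 9 × (-3) = -27, so new z* = 2862 − 27 = 2835.

2835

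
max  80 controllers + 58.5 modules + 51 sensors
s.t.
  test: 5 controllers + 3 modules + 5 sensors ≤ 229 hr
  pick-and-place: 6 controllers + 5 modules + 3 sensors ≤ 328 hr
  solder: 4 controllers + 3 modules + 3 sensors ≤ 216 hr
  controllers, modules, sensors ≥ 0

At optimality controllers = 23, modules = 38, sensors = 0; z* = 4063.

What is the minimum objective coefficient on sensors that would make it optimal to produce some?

At the optimum: test uses 229 of 229 (binding); pick-and-place uses 328 of 328 (binding); solder uses 206 of 216 (slack = 10).
Since solder is not tight, its dual is 0.
The binding rows give the dual system: 5·y_test + 6·y_pick-and-place = 80 and 3·y_test + 5·y_pick-and-place = 58.5.
Solving: y_test = 7, y_pick-and-place = 7.5.
sensors enters the basis when its profit ≥ yᵀa₃ = 7·5 + 7.5·3 = 57.5.

57.5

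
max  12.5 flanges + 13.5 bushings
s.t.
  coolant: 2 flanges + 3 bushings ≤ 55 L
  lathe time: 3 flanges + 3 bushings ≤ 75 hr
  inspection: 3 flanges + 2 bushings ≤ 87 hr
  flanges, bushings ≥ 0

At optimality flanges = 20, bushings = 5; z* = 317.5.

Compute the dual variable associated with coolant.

1

At the optimum: coolant uses 55 of 55 (binding); lathe time uses 75 of 75 (binding); inspection uses 70 of 87 (slack = 17).
Since inspection is not tight, its dual is 0.
The binding rows give the dual system: 2·y_coolant + 3·y_lathe time = 12.5 and 3·y_coolant + 3·y_lathe time = 13.5.
Solving: y_coolant = 1, y_lathe time = 3.5.
Shadow price of coolant = 1.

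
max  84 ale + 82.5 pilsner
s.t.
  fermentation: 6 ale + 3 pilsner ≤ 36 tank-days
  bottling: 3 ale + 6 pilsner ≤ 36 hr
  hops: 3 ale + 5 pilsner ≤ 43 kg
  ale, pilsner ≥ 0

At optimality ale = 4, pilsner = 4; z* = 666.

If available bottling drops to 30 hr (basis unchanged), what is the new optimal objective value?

612

Binding: fermentation and bottling. Non-binding: hops (11 unused).
By complementary slackness, y = 0 for the non-binding constraint.
From A_Bᵀ y = c: 6·y_fermentation + 3·y_bottling = 84; 3·y_fermentation + 6·y_bottling = 82.5.
→ y_fermentation = 9.5 and y_bottling = 9.
Δz = y_bottling·Δb = 9 × (-6) = -54, so new z* = 666 − 54 = 612.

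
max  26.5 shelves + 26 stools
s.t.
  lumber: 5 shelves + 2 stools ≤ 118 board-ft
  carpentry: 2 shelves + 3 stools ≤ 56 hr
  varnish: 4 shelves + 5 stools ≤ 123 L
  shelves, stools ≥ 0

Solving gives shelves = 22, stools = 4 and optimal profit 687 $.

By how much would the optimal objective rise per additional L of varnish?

Check each constraint at x*: lumber 118/118 (tight); carpentry 56/56 (tight); varnish 108/123 (slack 15).
By complementary slackness, y = 0 for the non-binding constraint.
From A_Bᵀ y = c: 5·y_lumber + 2·y_carpentry = 26.5; 2·y_lumber + 3·y_carpentry = 26.
Solving: y_lumber = 2.5, y_carpentry = 7.
Shadow price of varnish = 0.

0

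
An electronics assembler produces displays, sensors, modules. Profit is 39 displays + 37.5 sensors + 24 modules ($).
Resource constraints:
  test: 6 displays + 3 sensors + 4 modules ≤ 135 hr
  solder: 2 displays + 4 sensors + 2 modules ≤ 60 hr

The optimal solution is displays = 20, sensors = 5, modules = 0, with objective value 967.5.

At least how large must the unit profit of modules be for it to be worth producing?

At the optimum: test uses 135 of 135 (binding); solder uses 60 of 60 (binding).
The binding rows give the dual system: 6·y_test + 2·y_solder = 39 and 3·y_test + 4·y_solder = 37.5.
This yields shadow prices y_test = 4.5, y_solder = 6.
modules enters the basis when its profit ≥ yᵀa₃ = 4.5·4 + 6·2 = 30.

30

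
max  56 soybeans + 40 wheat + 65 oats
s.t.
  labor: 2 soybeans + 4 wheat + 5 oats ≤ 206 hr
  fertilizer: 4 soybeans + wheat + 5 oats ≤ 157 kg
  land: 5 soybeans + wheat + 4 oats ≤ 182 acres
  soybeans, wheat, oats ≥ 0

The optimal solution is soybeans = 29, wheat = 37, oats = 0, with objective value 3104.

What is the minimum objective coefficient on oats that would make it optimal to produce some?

Check each constraint at x*: labor 206/206 (tight); fertilizer 153/157 (slack 4); land 182/182 (tight).
Since fertilizer is not tight, its dual is 0.
Dual feasibility on the basic columns requires 2·y_labor + 5·y_land = 56, 4·y_labor + 1·y_land = 40.
This yields shadow prices y_labor = 8, y_land = 8.
oats enters the basis when its profit ≥ yᵀa₃ = 8·5 + 8·4 = 72.

72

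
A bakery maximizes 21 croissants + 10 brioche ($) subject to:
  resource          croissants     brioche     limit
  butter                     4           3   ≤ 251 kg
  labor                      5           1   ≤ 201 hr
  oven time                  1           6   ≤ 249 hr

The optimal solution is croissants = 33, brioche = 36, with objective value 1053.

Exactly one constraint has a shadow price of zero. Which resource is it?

butter

butter: 240/251 (slack 11)
labor: 201/201 (binding)
oven time: 249/249 (binding)
By complementary slackness, a constraint with positive slack has shadow price 0 → butter.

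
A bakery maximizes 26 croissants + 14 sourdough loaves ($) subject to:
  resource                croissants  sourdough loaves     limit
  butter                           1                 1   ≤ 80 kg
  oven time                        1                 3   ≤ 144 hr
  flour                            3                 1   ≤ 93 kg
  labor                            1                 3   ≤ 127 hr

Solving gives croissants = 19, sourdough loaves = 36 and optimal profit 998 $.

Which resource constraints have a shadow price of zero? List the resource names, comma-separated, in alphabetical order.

butter: 55/80 (slack 25)
oven time: 127/144 (slack 17)
flour: 93/93 (binding)
labor: 127/127 (binding)
By complementary slackness, a constraint with positive slack has shadow price 0 → butter, oven time.

butter, oven time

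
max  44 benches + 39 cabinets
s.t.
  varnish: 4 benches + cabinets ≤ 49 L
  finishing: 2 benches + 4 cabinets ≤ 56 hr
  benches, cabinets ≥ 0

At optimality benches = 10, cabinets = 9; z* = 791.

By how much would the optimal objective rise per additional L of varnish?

Check each constraint at x*: varnish 49/49 (tight); finishing 56/56 (tight).
The binding rows give the dual system: 4·y_varnish + 2·y_finishing = 44 and 1·y_varnish + 4·y_finishing = 39.
This yields shadow prices y_varnish = 7, y_finishing = 8.
Shadow price of varnish = 7.

7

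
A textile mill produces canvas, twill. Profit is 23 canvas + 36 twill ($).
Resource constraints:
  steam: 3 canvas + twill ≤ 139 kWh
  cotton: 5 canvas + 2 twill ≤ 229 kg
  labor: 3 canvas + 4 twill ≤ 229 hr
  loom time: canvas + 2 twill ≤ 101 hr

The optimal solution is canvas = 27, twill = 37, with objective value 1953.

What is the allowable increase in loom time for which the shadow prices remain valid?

Binding constraints: labor, loom time. The basis is B = [[3,4],[1,2]] with det 2.
Per unit increase in loom time, x* moves by d = (-2, 1.5).
The basis stays optimal until canvas reaches 0; allowable increase = 13.5 hr.

13.5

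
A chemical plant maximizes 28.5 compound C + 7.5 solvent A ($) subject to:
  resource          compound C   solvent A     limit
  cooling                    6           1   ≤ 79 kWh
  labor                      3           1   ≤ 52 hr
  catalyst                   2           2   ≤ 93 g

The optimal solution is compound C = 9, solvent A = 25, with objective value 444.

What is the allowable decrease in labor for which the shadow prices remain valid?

12.5

Binding constraints: cooling, labor. The basis is B = [[6,1],[3,1]] with det 3.
Per unit decrease in labor, x* moves by d = (0.3333, -2).
The basis stays optimal until solvent A reaches 0; allowable decrease = 12.5 hr.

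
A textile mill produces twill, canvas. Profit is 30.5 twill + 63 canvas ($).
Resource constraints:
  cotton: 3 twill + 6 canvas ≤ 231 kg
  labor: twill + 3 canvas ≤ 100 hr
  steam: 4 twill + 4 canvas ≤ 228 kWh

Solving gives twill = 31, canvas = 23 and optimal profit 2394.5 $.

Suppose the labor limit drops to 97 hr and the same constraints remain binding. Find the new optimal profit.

Binding: cotton and labor. Non-binding: steam (12 unused).
Slack constraints have shadow price 0 (complementary slackness).
From A_Bᵀ y = c: 3·y_cotton + 1·y_labor = 30.5; 6·y_cotton + 3·y_labor = 63.
→ y_cotton = 9.5 and y_labor = 2.
Δz = y_labor·Δb = 2 × (-3) = -6, so new z* = 2394.5 − 6 = 2388.5.

2388.5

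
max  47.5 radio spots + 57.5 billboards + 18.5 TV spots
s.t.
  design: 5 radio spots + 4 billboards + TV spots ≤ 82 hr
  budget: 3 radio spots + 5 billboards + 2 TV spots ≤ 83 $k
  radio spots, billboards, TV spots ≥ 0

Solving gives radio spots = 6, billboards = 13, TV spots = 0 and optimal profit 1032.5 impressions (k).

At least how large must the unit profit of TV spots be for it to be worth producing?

20

Both design and budget are binding at x*.
The binding rows give the dual system: 5·y_design + 3·y_budget = 47.5 and 4·y_design + 5·y_budget = 57.5.
→ y_design = 5 and y_budget = 7.5.
TV spots enters the basis when its profit ≥ yᵀa₃ = 5·1 + 7.5·2 = 20.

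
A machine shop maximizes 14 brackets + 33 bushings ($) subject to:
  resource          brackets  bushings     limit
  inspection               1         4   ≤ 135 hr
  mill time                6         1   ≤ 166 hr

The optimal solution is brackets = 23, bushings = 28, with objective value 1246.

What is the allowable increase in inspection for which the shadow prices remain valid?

529

Binding constraints: inspection, mill time. The basis is B = [[1,4],[6,1]] with det -23.
Per unit increase in inspection, x* moves by d = (-0.0435, 0.2609).
The basis stays optimal until brackets reaches 0; allowable increase = 529 hr.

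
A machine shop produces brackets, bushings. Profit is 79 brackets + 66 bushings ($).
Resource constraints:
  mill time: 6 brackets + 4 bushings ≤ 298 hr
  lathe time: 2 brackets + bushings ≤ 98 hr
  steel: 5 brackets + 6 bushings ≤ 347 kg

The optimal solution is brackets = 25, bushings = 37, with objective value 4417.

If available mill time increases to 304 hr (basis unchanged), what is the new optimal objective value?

4471

Check each constraint at x*: mill time 298/298 (tight); lathe time 87/98 (slack 11); steel 347/347 (tight).
By complementary slackness, y = 0 for the non-binding constraint.
Dual feasibility on the basic columns requires 6·y_mill time + 5·y_steel = 79, 4·y_mill time + 6·y_steel = 66.
This yields shadow prices y_mill time = 9, y_steel = 5.
Δz = y_mill time·Δb = 9 × (6) = 54, so new z* = 4417 + 54 = 4471.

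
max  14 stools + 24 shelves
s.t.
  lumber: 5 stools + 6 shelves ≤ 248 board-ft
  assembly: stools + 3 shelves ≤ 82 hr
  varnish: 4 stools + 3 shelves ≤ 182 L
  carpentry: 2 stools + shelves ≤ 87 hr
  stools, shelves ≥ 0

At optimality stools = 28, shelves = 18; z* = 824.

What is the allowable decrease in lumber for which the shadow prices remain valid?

Binding constraints: lumber, assembly. The basis is B = [[5,6],[1,3]] with det 9.
Per unit decrease in lumber, x* moves by d = (-0.3333, 0.1111).
The basis stays optimal until stools reaches 0; allowable decrease = 84 board-ft.

84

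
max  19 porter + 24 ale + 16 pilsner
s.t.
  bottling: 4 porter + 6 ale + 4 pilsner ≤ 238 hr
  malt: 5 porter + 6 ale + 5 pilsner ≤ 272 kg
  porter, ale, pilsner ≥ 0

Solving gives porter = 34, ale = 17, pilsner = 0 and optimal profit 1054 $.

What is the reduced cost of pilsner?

Check each constraint at x*: bottling 238/238 (tight); malt 272/272 (tight).
Dual feasibility on the basic columns requires 4·y_bottling + 5·y_malt = 19, 6·y_bottling + 6·y_malt = 24.
This yields shadow prices y_bottling = 1, y_malt = 3.
Reduced cost of pilsner: c₃ − yᵀa₃ = 16 − (1·4 + 3·5) = 16 − 19 = -3.

-3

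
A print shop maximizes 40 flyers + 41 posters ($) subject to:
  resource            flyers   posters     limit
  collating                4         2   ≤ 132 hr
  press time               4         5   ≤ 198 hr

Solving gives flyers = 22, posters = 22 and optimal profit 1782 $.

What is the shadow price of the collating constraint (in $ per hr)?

3

Check each constraint at x*: collating 132/132 (tight); press time 198/198 (tight).
From A_Bᵀ y = c: 4·y_collating + 4·y_press time = 40; 2·y_collating + 5·y_press time = 41.
→ y_collating = 3 and y_press time = 7.
Shadow price of collating = 3.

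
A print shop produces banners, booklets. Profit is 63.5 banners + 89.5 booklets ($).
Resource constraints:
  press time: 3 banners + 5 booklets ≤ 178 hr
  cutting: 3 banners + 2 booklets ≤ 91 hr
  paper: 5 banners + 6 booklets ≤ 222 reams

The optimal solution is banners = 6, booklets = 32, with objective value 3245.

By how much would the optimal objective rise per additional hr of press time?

Binding: press time and paper. Non-binding: cutting (9 unused).
Slack constraints have shadow price 0 (complementary slackness).
Dual feasibility on the basic columns requires 3·y_press time + 5·y_paper = 63.5, 5·y_press time + 6·y_paper = 89.5.
Solving: y_press time = 9.5, y_paper = 7.
Shadow price of press time = 9.5.

9.5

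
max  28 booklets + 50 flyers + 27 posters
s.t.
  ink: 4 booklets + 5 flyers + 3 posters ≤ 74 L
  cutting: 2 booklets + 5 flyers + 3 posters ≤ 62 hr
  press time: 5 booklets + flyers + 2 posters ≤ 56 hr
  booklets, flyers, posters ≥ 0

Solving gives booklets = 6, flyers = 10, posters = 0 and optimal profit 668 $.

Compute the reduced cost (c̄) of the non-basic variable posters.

-3

Binding: ink and cutting. Non-binding: press time (16 unused).
Since press time is not tight, its dual is 0.
The binding rows give the dual system: 4·y_ink + 2·y_cutting = 28 and 5·y_ink + 5·y_cutting = 50.
Solving: y_ink = 4, y_cutting = 6.
Reduced cost of posters: c₃ − yᵀa₃ = 27 − (4·3 + 6·3) = 27 − 30 = -3.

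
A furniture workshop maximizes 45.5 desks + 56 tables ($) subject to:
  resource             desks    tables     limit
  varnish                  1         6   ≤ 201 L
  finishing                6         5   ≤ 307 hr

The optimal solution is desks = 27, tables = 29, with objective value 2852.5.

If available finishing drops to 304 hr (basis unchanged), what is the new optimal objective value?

Both varnish and finishing are binding at x*.
Dual feasibility on the basic columns requires 1·y_varnish + 6·y_finishing = 45.5, 6·y_varnish + 5·y_finishing = 56.
Solving: y_varnish = 3.5, y_finishing = 7.
Δz = y_finishing·Δb = 7 × (-3) = -21, so new z* = 2852.5 − 21 = 2831.5.

2831.5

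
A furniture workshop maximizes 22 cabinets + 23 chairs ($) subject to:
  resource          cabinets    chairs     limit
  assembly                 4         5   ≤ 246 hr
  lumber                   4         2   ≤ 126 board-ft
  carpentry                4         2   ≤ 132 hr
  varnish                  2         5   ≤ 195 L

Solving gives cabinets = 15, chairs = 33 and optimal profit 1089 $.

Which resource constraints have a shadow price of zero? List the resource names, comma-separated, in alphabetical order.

assembly: 225/246 (slack 21)
lumber: 126/126 (binding)
carpentry: 126/132 (slack 6)
varnish: 195/195 (binding)
By complementary slackness, a constraint with positive slack has shadow price 0 → assembly, carpentry.

assembly, carpentry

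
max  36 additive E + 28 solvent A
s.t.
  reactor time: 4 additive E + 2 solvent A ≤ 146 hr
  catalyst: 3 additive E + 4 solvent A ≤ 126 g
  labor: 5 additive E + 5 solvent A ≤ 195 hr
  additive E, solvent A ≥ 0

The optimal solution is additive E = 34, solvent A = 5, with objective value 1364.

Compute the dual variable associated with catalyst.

0

At the optimum: reactor time uses 146 of 146 (binding); catalyst uses 122 of 126 (slack = 4); labor uses 195 of 195 (binding).
Since catalyst is not tight, its dual is 0.
From A_Bᵀ y = c: 4·y_reactor time + 5·y_labor = 36; 2·y_reactor time + 5·y_labor = 28.
Solving: y_reactor time = 4, y_labor = 4.
Shadow price of catalyst = 0.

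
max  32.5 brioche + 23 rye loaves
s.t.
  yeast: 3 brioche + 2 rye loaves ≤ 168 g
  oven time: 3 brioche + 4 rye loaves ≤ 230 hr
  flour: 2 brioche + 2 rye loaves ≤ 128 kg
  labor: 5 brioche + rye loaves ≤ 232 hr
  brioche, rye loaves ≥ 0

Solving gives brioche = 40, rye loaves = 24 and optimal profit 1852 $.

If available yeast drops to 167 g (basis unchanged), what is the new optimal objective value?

1842.5

Binding: yeast and flour. Non-binding: oven time (14 unused), labor (8 unused).
Slack constraints have shadow price 0 (complementary slackness).
Dual feasibility on the basic columns requires 3·y_yeast + 2·y_flour = 32.5, 2·y_yeast + 2·y_flour = 23.
→ y_yeast = 9.5 and y_flour = 2.
Δz = y_yeast·Δb = 9.5 × (-1) = -9.5, so new z* = 1852 − 9.5 = 1842.5.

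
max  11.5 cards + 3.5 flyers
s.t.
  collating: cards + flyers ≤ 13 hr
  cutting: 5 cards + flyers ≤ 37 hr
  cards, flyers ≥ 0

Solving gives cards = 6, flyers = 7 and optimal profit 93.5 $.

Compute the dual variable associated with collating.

1.5

Both collating and cutting are binding at x*.
From A_Bᵀ y = c: 1·y_collating + 5·y_cutting = 11.5; 1·y_collating + 1·y_cutting = 3.5.
Solving: y_collating = 1.5, y_cutting = 2.
Shadow price of collating = 1.5.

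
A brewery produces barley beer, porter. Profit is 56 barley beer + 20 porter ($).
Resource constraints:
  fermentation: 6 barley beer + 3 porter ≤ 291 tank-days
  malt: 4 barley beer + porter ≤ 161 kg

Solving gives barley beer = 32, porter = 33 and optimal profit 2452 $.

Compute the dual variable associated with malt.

8

Check each constraint at x*: fermentation 291/291 (tight); malt 161/161 (tight).
The binding rows give the dual system: 6·y_fermentation + 4·y_malt = 56 and 3·y_fermentation + 1·y_malt = 20.
Solving: y_fermentation = 4, y_malt = 8.
Shadow price of malt = 8.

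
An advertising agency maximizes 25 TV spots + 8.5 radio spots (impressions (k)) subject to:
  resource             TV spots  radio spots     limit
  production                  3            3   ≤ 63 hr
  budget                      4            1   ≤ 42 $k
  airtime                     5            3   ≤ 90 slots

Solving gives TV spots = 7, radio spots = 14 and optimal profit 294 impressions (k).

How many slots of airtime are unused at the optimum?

airtime used = 5·7 + 3·14 = 77; slack = 90 − 77 = 13.

13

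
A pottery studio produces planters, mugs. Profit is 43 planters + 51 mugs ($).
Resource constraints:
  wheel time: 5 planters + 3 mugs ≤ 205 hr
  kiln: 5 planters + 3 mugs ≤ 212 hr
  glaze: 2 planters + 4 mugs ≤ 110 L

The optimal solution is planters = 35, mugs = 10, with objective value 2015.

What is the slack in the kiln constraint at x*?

7

kiln used = 5·35 + 3·10 = 205; slack = 212 − 205 = 7.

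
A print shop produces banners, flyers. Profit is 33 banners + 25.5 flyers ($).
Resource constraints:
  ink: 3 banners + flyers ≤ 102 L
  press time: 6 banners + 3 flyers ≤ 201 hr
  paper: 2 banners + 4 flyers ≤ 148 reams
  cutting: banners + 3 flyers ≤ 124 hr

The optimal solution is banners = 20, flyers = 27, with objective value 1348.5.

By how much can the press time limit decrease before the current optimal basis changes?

Binding constraints: press time, paper. The basis is B = [[6,3],[2,4]] with det 18.
Per unit decrease in press time, x* moves by d = (-0.2222, 0.1111).
The basis stays optimal until banners reaches 0; allowable decrease = 90 hr.

90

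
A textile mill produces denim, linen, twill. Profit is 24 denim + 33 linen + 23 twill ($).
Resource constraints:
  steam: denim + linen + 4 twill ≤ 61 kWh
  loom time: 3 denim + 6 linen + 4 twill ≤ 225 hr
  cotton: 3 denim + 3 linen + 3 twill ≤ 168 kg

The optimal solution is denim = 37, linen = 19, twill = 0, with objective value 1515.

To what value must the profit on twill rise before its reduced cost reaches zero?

27

Check each constraint at x*: steam 56/61 (slack 5); loom time 225/225 (tight); cotton 168/168 (tight).
Since steam is not tight, its dual is 0.
The binding rows give the dual system: 3·y_loom time + 3·y_cotton = 24 and 6·y_loom time + 3·y_cotton = 33.
This yields shadow prices y_loom time = 3, y_cotton = 5.
twill enters the basis when its profit ≥ yᵀa₃ = 3·4 + 5·3 = 27.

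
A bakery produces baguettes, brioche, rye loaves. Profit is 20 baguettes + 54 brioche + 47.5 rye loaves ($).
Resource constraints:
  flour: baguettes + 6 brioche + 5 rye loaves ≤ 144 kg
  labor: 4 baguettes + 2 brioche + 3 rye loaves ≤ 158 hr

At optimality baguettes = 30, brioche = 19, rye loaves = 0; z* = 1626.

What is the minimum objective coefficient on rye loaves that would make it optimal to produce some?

At the optimum: flour uses 144 of 144 (binding); labor uses 158 of 158 (binding).
From A_Bᵀ y = c: 1·y_flour + 4·y_labor = 20; 6·y_flour + 2·y_labor = 54.
This yields shadow prices y_flour = 8, y_labor = 3.
rye loaves enters the basis when its profit ≥ yᵀa₃ = 8·5 + 3·3 = 49.

49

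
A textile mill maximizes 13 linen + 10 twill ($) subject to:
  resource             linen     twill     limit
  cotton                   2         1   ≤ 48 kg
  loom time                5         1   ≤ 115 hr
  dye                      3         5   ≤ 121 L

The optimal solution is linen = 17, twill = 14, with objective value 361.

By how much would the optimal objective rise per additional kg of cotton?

5

Binding: cotton and dye. Non-binding: loom time (16 unused).
By complementary slackness, y = 0 for the non-binding constraint.
From A_Bᵀ y = c: 2·y_cotton + 3·y_dye = 13; 1·y_cotton + 5·y_dye = 10.
This yields shadow prices y_cotton = 5, y_dye = 1.
Shadow price of cotton = 5.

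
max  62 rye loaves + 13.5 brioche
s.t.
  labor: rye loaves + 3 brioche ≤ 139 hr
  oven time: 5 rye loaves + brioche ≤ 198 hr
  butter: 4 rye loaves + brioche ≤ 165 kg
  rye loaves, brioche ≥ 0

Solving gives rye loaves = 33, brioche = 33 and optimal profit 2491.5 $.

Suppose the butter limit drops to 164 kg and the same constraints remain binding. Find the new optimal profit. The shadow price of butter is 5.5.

2486

Δb = -1, so new z* = 2491.5 + (5.5)·(-1) = 2491.5 − 5.5 = 2486.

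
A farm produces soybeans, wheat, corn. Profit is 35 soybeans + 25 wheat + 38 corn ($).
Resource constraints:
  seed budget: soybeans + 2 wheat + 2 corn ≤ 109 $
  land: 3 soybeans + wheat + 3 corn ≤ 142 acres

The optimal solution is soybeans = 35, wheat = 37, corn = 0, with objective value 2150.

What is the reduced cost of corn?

-5

Check each constraint at x*: seed budget 109/109 (tight); land 142/142 (tight).
The binding rows give the dual system: 1·y_seed budget + 3·y_land = 35 and 2·y_seed budget + 1·y_land = 25.
This yields shadow prices y_seed budget = 8, y_land = 9.
Reduced cost of corn: c₃ − yᵀa₃ = 38 − (8·2 + 9·3) = 38 − 43 = -5.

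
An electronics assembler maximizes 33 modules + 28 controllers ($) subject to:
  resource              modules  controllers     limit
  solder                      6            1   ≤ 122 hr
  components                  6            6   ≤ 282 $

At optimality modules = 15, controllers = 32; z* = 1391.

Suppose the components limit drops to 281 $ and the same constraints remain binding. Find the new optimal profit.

At the optimum: solder uses 122 of 122 (binding); components uses 282 of 282 (binding).
From A_Bᵀ y = c: 6·y_solder + 6·y_components = 33; 1·y_solder + 6·y_components = 28.
This yields shadow prices y_solder = 1, y_components = 4.5.
Δz = y_components·Δb = 4.5 × (-1) = -4.5, so new z* = 1391 − 4.5 = 1386.5.

1386.5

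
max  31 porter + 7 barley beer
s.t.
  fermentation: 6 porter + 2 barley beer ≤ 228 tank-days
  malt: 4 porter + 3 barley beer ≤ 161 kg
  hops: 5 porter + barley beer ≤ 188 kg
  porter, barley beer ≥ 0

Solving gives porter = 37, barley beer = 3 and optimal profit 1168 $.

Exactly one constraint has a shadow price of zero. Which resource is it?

malt

fermentation: 228/228 (binding)
malt: 157/161 (slack 4)
hops: 188/188 (binding)
By complementary slackness, a constraint with positive slack has shadow price 0 → malt.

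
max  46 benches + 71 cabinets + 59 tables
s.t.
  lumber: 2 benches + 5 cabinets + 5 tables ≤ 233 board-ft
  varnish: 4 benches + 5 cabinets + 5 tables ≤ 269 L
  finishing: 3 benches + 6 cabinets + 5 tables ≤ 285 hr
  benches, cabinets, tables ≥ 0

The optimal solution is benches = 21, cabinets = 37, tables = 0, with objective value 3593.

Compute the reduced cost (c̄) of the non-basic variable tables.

-6

At the optimum: lumber uses 227 of 233 (slack = 6); varnish uses 269 of 269 (binding); finishing uses 285 of 285 (binding).
Slack constraints have shadow price 0 (complementary slackness).
The binding rows give the dual system: 4·y_varnish + 3·y_finishing = 46 and 5·y_varnish + 6·y_finishing = 71.
→ y_varnish = 7 and y_finishing = 6.
Reduced cost of tables: c₃ − yᵀa₃ = 59 − (7·5 + 6·5) = 59 − 65 = -6.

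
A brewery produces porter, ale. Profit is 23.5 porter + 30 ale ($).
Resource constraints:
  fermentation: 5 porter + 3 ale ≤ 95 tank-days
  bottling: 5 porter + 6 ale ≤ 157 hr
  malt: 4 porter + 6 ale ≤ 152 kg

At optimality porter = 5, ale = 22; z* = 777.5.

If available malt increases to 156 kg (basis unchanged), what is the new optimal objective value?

783.5

Check each constraint at x*: fermentation 91/95 (slack 4); bottling 157/157 (tight); malt 152/152 (tight).
Slack constraints have shadow price 0 (complementary slackness).
From A_Bᵀ y = c: 5·y_bottling + 4·y_malt = 23.5; 6·y_bottling + 6·y_malt = 30.
This yields shadow prices y_bottling = 3.5, y_malt = 1.5.
Δz = y_malt·Δb = 1.5 × (4) = 6, so new z* = 777.5 + 6 = 783.5.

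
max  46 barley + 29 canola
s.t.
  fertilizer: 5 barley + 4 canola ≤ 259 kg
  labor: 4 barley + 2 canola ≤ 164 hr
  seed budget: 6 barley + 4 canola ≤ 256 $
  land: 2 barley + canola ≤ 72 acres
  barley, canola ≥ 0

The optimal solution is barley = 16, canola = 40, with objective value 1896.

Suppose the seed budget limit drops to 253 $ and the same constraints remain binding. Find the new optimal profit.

At the optimum: fertilizer uses 240 of 259 (slack = 19); labor uses 144 of 164 (slack = 20); seed budget uses 256 of 256 (binding); land uses 72 of 72 (binding).
By complementary slackness, y = 0 for the non-binding constraints.
Dual feasibility on the basic columns requires 6·y_seed budget + 2·y_land = 46, 4·y_seed budget + 1·y_land = 29.
Solving: y_seed budget = 6, y_land = 5.
Δz = y_seed budget·Δb = 6 × (-3) = -18, so new z* = 1896 − 18 = 1878.

1878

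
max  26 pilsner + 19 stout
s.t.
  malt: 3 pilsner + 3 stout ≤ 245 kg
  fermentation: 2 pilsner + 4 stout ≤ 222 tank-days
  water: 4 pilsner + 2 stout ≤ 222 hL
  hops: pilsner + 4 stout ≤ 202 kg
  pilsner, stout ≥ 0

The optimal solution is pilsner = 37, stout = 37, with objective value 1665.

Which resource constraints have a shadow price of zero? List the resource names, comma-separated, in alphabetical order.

hops, malt

malt: 222/245 (slack 23)
fermentation: 222/222 (binding)
water: 222/222 (binding)
hops: 185/202 (slack 17)
By complementary slackness, a constraint with positive slack has shadow price 0 → hops, malt.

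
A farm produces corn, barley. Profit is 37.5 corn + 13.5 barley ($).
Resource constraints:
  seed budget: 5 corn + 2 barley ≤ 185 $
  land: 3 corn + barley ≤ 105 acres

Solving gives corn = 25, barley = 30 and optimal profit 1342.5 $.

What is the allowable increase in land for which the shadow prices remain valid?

6

Binding constraints: seed budget, land. The basis is B = [[5,2],[3,1]] with det -1.
Per unit increase in land, x* moves by d = (2, -5).
The basis stays optimal until barley reaches 0; allowable increase = 6 acres.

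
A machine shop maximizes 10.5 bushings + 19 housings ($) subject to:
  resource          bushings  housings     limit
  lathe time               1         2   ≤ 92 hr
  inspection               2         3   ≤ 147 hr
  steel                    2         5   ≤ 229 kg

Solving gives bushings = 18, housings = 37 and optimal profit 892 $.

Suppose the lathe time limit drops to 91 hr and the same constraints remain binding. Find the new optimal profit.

885.5

Check each constraint at x*: lathe time 92/92 (tight); inspection 147/147 (tight); steel 221/229 (slack 8).
Since steel is not tight, its dual is 0.
The binding rows give the dual system: 1·y_lathe time + 2·y_inspection = 10.5 and 2·y_lathe time + 3·y_inspection = 19.
Solving: y_lathe time = 6.5, y_inspection = 2.
Δz = y_lathe time·Δb = 6.5 × (-1) = -6.5, so new z* = 892 − 6.5 = 885.5.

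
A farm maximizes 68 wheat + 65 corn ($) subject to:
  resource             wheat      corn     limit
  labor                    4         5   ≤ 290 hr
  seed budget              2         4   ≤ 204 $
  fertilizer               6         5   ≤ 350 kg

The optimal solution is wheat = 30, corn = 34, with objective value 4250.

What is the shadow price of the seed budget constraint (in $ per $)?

0

Binding: labor and fertilizer. Non-binding: seed budget (8 unused).
Since seed budget is not tight, its dual is 0.
Dual feasibility on the basic columns requires 4·y_labor + 6·y_fertilizer = 68, 5·y_labor + 5·y_fertilizer = 65.
Solving: y_labor = 5, y_fertilizer = 8.
Shadow price of seed budget = 0.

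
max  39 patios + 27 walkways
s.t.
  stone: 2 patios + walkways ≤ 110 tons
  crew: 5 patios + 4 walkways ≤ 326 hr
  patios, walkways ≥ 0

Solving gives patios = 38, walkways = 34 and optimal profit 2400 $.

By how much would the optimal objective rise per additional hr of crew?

5

At the optimum: stone uses 110 of 110 (binding); crew uses 326 of 326 (binding).
Dual feasibility on the basic columns requires 2·y_stone + 5·y_crew = 39, 1·y_stone + 4·y_crew = 27.
This yields shadow prices y_stone = 7, y_crew = 5.
Shadow price of crew = 5.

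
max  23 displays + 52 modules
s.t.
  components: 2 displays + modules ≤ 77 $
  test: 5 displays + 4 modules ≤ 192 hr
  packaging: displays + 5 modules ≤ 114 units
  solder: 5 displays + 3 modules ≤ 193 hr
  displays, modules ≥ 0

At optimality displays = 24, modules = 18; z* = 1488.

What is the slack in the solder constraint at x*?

19

solder used = 5·24 + 3·18 = 174; slack = 193 − 174 = 19.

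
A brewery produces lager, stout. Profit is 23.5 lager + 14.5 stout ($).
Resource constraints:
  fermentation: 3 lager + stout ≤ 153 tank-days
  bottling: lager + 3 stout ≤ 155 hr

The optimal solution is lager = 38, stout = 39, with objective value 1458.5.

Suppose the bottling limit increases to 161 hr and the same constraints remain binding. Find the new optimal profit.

At the optimum: fermentation uses 153 of 153 (binding); bottling uses 155 of 155 (binding).
Dual feasibility on the basic columns requires 3·y_fermentation + 1·y_bottling = 23.5, 1·y_fermentation + 3·y_bottling = 14.5.
Solving: y_fermentation = 7, y_bottling = 2.5.
Δz = y_bottling·Δb = 2.5 × (6) = 15, so new z* = 1458.5 + 15 = 1473.5.

1473.5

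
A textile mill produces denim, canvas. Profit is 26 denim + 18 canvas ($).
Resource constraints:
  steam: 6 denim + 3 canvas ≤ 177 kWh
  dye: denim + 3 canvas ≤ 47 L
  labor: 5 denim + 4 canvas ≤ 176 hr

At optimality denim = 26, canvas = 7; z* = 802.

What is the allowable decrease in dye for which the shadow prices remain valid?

17.5

Binding constraints: steam, dye. The basis is B = [[6,3],[1,3]] with det 15.
Per unit decrease in dye, x* moves by d = (0.2, -0.4).
The basis stays optimal until canvas reaches 0; allowable decrease = 17.5 L.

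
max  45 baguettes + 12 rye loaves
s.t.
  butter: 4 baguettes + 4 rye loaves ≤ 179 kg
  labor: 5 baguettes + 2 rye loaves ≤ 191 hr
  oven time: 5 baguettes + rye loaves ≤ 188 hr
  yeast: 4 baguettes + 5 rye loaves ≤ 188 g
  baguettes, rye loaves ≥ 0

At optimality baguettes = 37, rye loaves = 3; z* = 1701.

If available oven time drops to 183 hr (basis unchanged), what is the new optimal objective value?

1671

Check each constraint at x*: butter 160/179 (slack 19); labor 191/191 (tight); oven time 188/188 (tight); yeast 163/188 (slack 25).
Slack constraints have shadow price 0 (complementary slackness).
From A_Bᵀ y = c: 5·y_labor + 5·y_oven time = 45; 2·y_labor + 1·y_oven time = 12.
Solving: y_labor = 3, y_oven time = 6.
Δz = y_oven time·Δb = 6 × (-5) = -30, so new z* = 1701 − 30 = 1671.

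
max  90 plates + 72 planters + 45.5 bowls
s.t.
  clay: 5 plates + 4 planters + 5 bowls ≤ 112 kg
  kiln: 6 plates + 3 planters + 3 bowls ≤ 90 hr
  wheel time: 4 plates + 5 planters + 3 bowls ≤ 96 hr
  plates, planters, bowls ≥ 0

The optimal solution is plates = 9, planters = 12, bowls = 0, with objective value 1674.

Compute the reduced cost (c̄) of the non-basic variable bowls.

-8.5

Binding: kiln and wheel time. Non-binding: clay (19 unused).
Since clay is not tight, its dual is 0.
Dual feasibility on the basic columns requires 6·y_kiln + 4·y_wheel time = 90, 3·y_kiln + 5·y_wheel time = 72.
This yields shadow prices y_kiln = 9, y_wheel time = 9.
Reduced cost of bowls: c₃ − yᵀa₃ = 45.5 − (9·3 + 9·3) = 45.5 − 54 = -8.5.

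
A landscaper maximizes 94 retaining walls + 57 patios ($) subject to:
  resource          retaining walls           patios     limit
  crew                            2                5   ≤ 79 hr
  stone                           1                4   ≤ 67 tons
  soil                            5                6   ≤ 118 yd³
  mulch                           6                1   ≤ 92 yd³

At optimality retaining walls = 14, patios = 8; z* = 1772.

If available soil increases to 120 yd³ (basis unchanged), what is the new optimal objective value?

At the optimum: crew uses 68 of 79 (slack = 11); stone uses 46 of 67 (slack = 21); soil uses 118 of 118 (binding); mulch uses 92 of 92 (binding).
Slack constraints have shadow price 0 (complementary slackness).
Dual feasibility on the basic columns requires 5·y_soil + 6·y_mulch = 94, 6·y_soil + 1·y_mulch = 57.
This yields shadow prices y_soil = 8, y_mulch = 9.
Δz = y_soil·Δb = 8 × (2) = 16, so new z* = 1772 + 16 = 1788.

1788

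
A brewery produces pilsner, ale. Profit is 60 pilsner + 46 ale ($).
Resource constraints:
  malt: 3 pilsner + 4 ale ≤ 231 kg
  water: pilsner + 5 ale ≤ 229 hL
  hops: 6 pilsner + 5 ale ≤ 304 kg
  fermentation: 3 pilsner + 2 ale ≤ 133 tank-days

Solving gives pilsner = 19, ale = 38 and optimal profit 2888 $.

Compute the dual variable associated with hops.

Binding: hops and fermentation. Non-binding: malt (22 unused), water (20 unused).
By complementary slackness, y = 0 for the non-binding constraints.
Dual feasibility on the basic columns requires 6·y_hops + 3·y_fermentation = 60, 5·y_hops + 2·y_fermentation = 46.
Solving: y_hops = 6, y_fermentation = 8.
Shadow price of hops = 6.

6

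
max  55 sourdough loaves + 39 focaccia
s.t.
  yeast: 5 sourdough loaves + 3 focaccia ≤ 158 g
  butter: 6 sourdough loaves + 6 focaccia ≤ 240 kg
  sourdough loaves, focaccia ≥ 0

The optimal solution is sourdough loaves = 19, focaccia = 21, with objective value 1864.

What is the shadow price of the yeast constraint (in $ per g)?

8

Check each constraint at x*: yeast 158/158 (tight); butter 240/240 (tight).
From A_Bᵀ y = c: 5·y_yeast + 6·y_butter = 55; 3·y_yeast + 6·y_butter = 39.
→ y_yeast = 8 and y_butter = 2.5.
Shadow price of yeast = 8.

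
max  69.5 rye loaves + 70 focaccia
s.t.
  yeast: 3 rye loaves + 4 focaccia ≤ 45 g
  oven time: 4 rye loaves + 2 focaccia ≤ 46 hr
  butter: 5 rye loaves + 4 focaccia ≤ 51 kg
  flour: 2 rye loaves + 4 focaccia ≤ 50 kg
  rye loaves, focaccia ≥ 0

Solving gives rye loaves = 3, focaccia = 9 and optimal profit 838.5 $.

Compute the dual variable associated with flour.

0

At the optimum: yeast uses 45 of 45 (binding); oven time uses 30 of 46 (slack = 16); butter uses 51 of 51 (binding); flour uses 42 of 50 (slack = 8).
Since oven time, flour are not tight, their duals are 0.
The binding rows give the dual system: 3·y_yeast + 5·y_butter = 69.5 and 4·y_yeast + 4·y_butter = 70.
→ y_yeast = 9 and y_butter = 8.5.
Shadow price of flour = 0.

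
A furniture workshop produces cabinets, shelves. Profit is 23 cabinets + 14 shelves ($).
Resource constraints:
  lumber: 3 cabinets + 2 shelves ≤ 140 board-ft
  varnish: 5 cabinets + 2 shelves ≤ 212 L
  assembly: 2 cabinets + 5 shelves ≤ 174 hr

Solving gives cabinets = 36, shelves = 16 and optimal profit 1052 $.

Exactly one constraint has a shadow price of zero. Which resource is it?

lumber: 140/140 (binding)
varnish: 212/212 (binding)
assembly: 152/174 (slack 22)
By complementary slackness, a constraint with positive slack has shadow price 0 → assembly.

assembly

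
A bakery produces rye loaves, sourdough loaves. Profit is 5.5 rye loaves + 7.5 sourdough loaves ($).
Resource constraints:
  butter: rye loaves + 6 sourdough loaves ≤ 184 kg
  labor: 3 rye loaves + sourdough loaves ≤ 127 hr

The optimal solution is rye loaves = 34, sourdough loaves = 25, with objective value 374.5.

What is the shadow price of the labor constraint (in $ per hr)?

Both butter and labor are binding at x*.
Dual feasibility on the basic columns requires 1·y_butter + 3·y_labor = 5.5, 6·y_butter + 1·y_labor = 7.5.
→ y_butter = 1 and y_labor = 1.5.
Shadow price of labor = 1.5.

1.5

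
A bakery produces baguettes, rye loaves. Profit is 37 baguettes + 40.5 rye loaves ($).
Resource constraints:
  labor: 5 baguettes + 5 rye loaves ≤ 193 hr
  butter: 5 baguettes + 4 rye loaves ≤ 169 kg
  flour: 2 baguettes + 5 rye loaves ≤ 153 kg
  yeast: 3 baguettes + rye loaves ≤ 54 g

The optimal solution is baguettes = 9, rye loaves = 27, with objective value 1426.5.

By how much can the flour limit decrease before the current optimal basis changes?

117

Binding constraints: flour, yeast. The basis is B = [[2,5],[3,1]] with det -13.
Per unit decrease in flour, x* moves by d = (0.0769, -0.2308).
The basis stays optimal until rye loaves reaches 0; allowable decrease = 117 kg.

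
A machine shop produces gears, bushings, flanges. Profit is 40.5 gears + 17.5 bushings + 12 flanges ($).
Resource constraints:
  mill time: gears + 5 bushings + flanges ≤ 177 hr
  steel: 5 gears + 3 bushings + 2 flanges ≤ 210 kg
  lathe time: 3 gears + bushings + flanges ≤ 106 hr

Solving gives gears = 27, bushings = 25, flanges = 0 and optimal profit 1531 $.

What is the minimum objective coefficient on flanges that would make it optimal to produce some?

14.5

Binding: steel and lathe time. Non-binding: mill time (25 unused).
By complementary slackness, y = 0 for the non-binding constraint.
Dual feasibility on the basic columns requires 5·y_steel + 3·y_lathe time = 40.5, 3·y_steel + 1·y_lathe time = 17.5.
Solving: y_steel = 3, y_lathe time = 8.5.
flanges enters the basis when its profit ≥ yᵀa₃ = 3·2 + 8.5·1 = 14.5.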